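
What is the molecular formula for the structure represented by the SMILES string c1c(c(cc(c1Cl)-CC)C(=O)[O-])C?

Heavy atoms from the SMILES: 10 C, 1 Cl, 2 O.
Implicit hydrogens by atom environment:
  4 × C (aromatic): no H
  2 × C: 3 H each → 6
  2 × C (aromatic): 1 H each → 2
  1 × C: 2 H
  1 × C: no H
  1 × Cl: no H
  1 × O: no H
  1 × O (charge -1): no H
  Total hydrogens = 10.
Net charge -1.
Molecular formula: C10H10ClO2-

C10H10ClO2-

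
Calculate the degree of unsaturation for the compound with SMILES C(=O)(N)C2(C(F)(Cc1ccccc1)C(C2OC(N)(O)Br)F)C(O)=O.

Molecular formula from the SMILES: C14H15BrF2N2O5.
DoU = (2C + 2 + N − H − X)/2 = (2·14 + 2 + 2 − 15 − 3)/2 = 14/2 = 7.
(Structurally: 2 ring(s) + 5 π bond(s) = 7.)

7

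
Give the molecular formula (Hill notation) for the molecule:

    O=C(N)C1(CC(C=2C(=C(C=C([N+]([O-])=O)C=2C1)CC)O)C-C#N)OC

C16H19N3O5

Heavy atoms from the SMILES: 16 C, 3 N, 5 O.
Implicit hydrogens by atom environment:
  5 × C (aromatic): no H
  4 × C: 2 H each → 8
  3 × C: no H
  3 × O: no H
  2 × C: 3 H each → 6
  1 × C (aromatic): 1 H
  1 × C: 1 H
  1 × N: 2 H
  1 × N (charge +1): no H
  1 × N: no H
  1 × O: 1 H
  1 × O (charge -1): no H
  Total hydrogens = 19.
Molecular formula: C16H19N3O5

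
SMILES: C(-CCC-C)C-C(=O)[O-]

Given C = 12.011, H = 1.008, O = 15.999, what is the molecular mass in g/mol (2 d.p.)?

129.18

Molecular formula: C7H13O2-.
M = 7×12.011 + 13×1.008 + 2×15.999 = 129.18 g/mol.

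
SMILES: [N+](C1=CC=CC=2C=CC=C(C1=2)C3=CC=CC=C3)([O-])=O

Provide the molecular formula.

C16H11NO2

Heavy atoms from the SMILES: 16 C, 1 N, 2 O.
Implicit hydrogens by atom environment:
  11 × C (aromatic): 1 H each → 11
  5 × C (aromatic): no H
  1 × N (charge +1): no H
  1 × O: no H
  1 × O (charge -1): no H
  Total hydrogens = 11.
Molecular formula: C16H11NO2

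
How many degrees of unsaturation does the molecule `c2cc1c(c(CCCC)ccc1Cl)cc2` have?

Molecular formula from the SMILES: C14H15Cl.
DoU = (2C + 2 + N − H − X)/2 = (2·14 + 2 + 0 − 15 − 1)/2 = 14/2 = 7.
(Structurally: 2 ring(s) + 5 π bond(s) = 7.)

7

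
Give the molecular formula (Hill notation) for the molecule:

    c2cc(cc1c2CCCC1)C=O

C11H12O

Heavy atoms from the SMILES: 11 C, 1 O.
Implicit hydrogens by atom environment:
  4 × C: 2 H each → 8
  3 × C (aromatic): 1 H each → 3
  3 × C (aromatic): no H
  1 × C: 1 H
  1 × O: no H
  Total hydrogens = 12.
Molecular formula: C11H12O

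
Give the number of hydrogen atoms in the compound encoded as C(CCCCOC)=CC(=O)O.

14

Hydrogens are implicit in SMILES; fill each atom to its normal valence:
  4 × C: 2 H each → 8
  2 × C: 1 H each → 2
  2 × O: no H
  1 × C: 3 H
  1 × C: no H
  1 × O: 1 H
  Total hydrogens = 14.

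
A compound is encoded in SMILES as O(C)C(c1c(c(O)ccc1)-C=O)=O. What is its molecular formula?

Heavy atoms from the SMILES: 9 C, 4 O.
Implicit hydrogens by atom environment:
  3 × C (aromatic): 1 H each → 3
  3 × C (aromatic): no H
  3 × O: no H
  1 × C: 3 H
  1 × C: 1 H
  1 × C: no H
  1 × O: 1 H
  Total hydrogens = 8.
Molecular formula: C9H8O4

C9H8O4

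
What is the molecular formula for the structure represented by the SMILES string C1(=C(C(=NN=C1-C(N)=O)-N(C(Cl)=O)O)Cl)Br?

Heavy atoms from the SMILES: 1 Br, 6 C, 2 Cl, 4 N, 3 O.
Implicit hydrogens by atom environment:
  4 × C (aromatic): no H
  2 × C: no H
  2 × Cl: no H
  2 × N (aromatic): no H
  2 × O: no H
  1 × Br: no H
  1 × N: 2 H
  1 × N: no H
  1 × O: 1 H
  Total hydrogens = 3.
Molecular formula: C6H3BrCl2N4O3

C6H3BrCl2N4O3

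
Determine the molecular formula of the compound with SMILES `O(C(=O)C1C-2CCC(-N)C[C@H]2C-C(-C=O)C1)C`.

Heavy atoms from the SMILES: 13 C, 1 N, 3 O.
Implicit hydrogens by atom environment:
  6 × C: 1 H each → 6
  5 × C: 2 H each → 10
  3 × O: no H
  1 × C: 3 H
  1 × C: no H
  1 × N: 2 H
  Total hydrogens = 21.
Molecular formula: C13H21NO3

C13H21NO3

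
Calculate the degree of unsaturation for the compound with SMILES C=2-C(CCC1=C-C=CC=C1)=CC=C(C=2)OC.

8

Molecular formula from the SMILES: C15H16O.
DoU = (2C + 2 + N − H − X)/2 = (2·15 + 2 + 0 − 16 − 0)/2 = 16/2 = 8.
(Structurally: 2 ring(s) + 6 π bond(s) = 8.)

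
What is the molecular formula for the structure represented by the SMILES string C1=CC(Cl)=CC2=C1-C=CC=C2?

Heavy atoms from the SMILES: 10 C, 1 Cl.
Implicit hydrogens by atom environment:
  7 × C (aromatic): 1 H each → 7
  3 × C (aromatic): no H
  1 × Cl: no H
  Total hydrogens = 7.
Molecular formula: C10H7Cl

C10H7Cl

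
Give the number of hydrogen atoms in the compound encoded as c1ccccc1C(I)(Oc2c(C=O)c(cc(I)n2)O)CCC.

Hydrogens are implicit in SMILES; fill each atom to its normal valence:
  6 × C (aromatic): 1 H each → 6
  5 × C (aromatic): no H
  2 × C: 2 H each → 4
  2 × I: no H
  2 × O: no H
  1 × C: 3 H
  1 × C: 1 H
  1 × C: no H
  1 × N (aromatic): no H
  1 × O: 1 H
  Total hydrogens = 15.

15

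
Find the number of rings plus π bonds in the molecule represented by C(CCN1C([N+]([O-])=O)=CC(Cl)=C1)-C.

4

Molecular formula from the SMILES: C8H11ClN2O2.
DoU = (2C + 2 + N − H − X)/2 = (2·8 + 2 + 2 − 11 − 1)/2 = 8/2 = 4.
(Structurally: 1 ring(s) + 3 π bond(s) = 4.)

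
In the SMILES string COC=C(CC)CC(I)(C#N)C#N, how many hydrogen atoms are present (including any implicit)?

Hydrogens are implicit in SMILES; fill each atom to its normal valence:
  4 × C: no H
  2 × C: 3 H each → 6
  2 × C: 2 H each → 4
  2 × N: no H
  1 × C: 1 H
  1 × I: no H
  1 × O: no H
  Total hydrogens = 11.

11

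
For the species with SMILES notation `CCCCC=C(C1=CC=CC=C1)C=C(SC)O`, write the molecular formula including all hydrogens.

Heavy atoms from the SMILES: 15 C, 1 O, 1 S.
Implicit hydrogens by atom environment:
  5 × C (aromatic): 1 H each → 5
  3 × C: 2 H each → 6
  2 × C: 3 H each → 6
  2 × C: 1 H each → 2
  2 × C: no H
  1 × C (aromatic): no H
  1 × O: 1 H
  1 × S: no H
  Total hydrogens = 20.
Molecular formula: C15H20OS

C15H20OS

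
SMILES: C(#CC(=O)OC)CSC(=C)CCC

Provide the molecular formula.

C10H14O2S

Heavy atoms from the SMILES: 10 C, 2 O, 1 S.
Implicit hydrogens by atom environment:
  4 × C: 2 H each → 8
  4 × C: no H
  2 × C: 3 H each → 6
  2 × O: no H
  1 × S: no H
  Total hydrogens = 14.
Molecular formula: C10H14O2S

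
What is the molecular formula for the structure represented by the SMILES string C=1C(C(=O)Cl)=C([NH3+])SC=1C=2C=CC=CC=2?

C11H9ClNOS+

Heavy atoms from the SMILES: 11 C, 1 Cl, 1 N, 1 O, 1 S.
Implicit hydrogens by atom environment:
  6 × C (aromatic): 1 H each → 6
  4 × C (aromatic): no H
  1 × C: no H
  1 × Cl: no H
  1 × N (charge +1): 3 H
  1 × O: no H
  1 × S (aromatic): no H
  Total hydrogens = 9.
Net charge +1.
Molecular formula: C11H9ClNOS+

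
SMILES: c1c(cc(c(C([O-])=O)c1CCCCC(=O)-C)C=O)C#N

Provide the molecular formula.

C15H14NO4-

Heavy atoms from the SMILES: 15 C, 1 N, 4 O.
Implicit hydrogens by atom environment:
  4 × C: 2 H each → 8
  4 × C (aromatic): no H
  3 × C: no H
  3 × O: no H
  2 × C (aromatic): 1 H each → 2
  1 × C: 3 H
  1 × C: 1 H
  1 × N: no H
  1 × O (charge -1): no H
  Total hydrogens = 14.
Net charge -1.
Molecular formula: C15H14NO4-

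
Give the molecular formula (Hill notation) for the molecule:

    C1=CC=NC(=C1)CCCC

C9H13N

Heavy atoms from the SMILES: 9 C, 1 N.
Implicit hydrogens by atom environment:
  4 × C (aromatic): 1 H each → 4
  3 × C: 2 H each → 6
  1 × C: 3 H
  1 × C (aromatic): no H
  1 × N (aromatic): no H
  Total hydrogens = 13.
Molecular formula: C9H13N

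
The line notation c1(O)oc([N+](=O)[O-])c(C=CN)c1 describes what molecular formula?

Heavy atoms from the SMILES: 6 C, 2 N, 4 O.
Implicit hydrogens by atom environment:
  3 × C (aromatic): no H
  2 × C: 1 H each → 2
  1 × C (aromatic): 1 H
  1 × N: 2 H
  1 × N (charge +1): no H
  1 × O: 1 H
  1 × O (aromatic): no H
  1 × O: no H
  1 × O (charge -1): no H
  Total hydrogens = 6.
Molecular formula: C6H6N2O4

C6H6N2O4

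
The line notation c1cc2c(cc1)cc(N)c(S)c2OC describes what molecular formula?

C11H11NOS

Heavy atoms from the SMILES: 11 C, 1 N, 1 O, 1 S.
Implicit hydrogens by atom environment:
  5 × C (aromatic): 1 H each → 5
  5 × C (aromatic): no H
  1 × C: 3 H
  1 × N: 2 H
  1 × O: no H
  1 × S: 1 H
  Total hydrogens = 11.
Molecular formula: C11H11NOS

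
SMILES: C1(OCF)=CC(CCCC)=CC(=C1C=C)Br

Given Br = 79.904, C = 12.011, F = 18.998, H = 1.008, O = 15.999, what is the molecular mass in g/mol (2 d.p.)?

287.17

Molecular formula: C13H16BrFO.
M = 1×79.904 + 13×12.011 + 1×18.998 + 16×1.008 + 1×15.999 = 287.17 g/mol.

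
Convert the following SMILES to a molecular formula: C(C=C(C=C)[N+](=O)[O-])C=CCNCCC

C11H18N2O2

Heavy atoms from the SMILES: 11 C, 2 N, 2 O.
Implicit hydrogens by atom environment:
  5 × C: 2 H each → 10
  4 × C: 1 H each → 4
  1 × C: 3 H
  1 × C: no H
  1 × N: 1 H
  1 × N (charge +1): no H
  1 × O: no H
  1 × O (charge -1): no H
  Total hydrogens = 18.
Molecular formula: C11H18N2O2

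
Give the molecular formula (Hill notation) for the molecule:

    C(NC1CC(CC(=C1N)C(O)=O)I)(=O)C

C9H13IN2O3

Heavy atoms from the SMILES: 9 C, 1 I, 2 N, 3 O.
Implicit hydrogens by atom environment:
  4 × C: no H
  2 × C: 2 H each → 4
  2 × C: 1 H each → 2
  2 × O: no H
  1 × C: 3 H
  1 × I: no H
  1 × N: 2 H
  1 × N: 1 H
  1 × O: 1 H
  Total hydrogens = 13.
Molecular formula: C9H13IN2O3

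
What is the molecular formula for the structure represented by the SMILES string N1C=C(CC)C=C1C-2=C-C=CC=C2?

Heavy atoms from the SMILES: 12 C, 1 N.
Implicit hydrogens by atom environment:
  7 × C (aromatic): 1 H each → 7
  3 × C (aromatic): no H
  1 × C: 3 H
  1 × C: 2 H
  1 × N (aromatic): 1 H
  Total hydrogens = 13.
Molecular formula: C12H13N

C12H13N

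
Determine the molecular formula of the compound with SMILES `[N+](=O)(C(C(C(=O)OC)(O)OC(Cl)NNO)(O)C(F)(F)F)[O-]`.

C6H9ClF3N3O8

Heavy atoms from the SMILES: 6 C, 1 Cl, 3 F, 3 N, 8 O.
Implicit hydrogens by atom environment:
  4 × C: no H
  4 × O: no H
  3 × F: no H
  3 × O: 1 H each → 3
  2 × N: 1 H each → 2
  1 × C: 3 H
  1 × C: 1 H
  1 × Cl: no H
  1 × N (charge +1): no H
  1 × O (charge -1): no H
  Total hydrogens = 9.
Molecular formula: C6H9ClF3N3O8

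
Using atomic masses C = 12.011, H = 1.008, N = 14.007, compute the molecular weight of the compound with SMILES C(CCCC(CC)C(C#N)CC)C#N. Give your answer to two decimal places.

Molecular formula: C12H20N2.
M = 12×12.011 + 20×1.008 + 2×14.007 = 192.31 g/mol.

192.31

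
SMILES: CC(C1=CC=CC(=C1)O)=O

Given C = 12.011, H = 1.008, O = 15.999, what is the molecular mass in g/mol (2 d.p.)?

Molecular formula: C8H8O2.
M = 8×12.011 + 8×1.008 + 2×15.999 = 136.15 g/mol.

136.15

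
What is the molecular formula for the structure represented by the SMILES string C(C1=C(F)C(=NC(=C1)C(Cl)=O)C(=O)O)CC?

C10H9ClFNO3

Heavy atoms from the SMILES: 10 C, 1 Cl, 1 F, 1 N, 3 O.
Implicit hydrogens by atom environment:
  4 × C (aromatic): no H
  2 × C: 2 H each → 4
  2 × C: no H
  2 × O: no H
  1 × C: 3 H
  1 × C (aromatic): 1 H
  1 × Cl: no H
  1 × F: no H
  1 × N (aromatic): no H
  1 × O: 1 H
  Total hydrogens = 9.
Molecular formula: C10H9ClFNO3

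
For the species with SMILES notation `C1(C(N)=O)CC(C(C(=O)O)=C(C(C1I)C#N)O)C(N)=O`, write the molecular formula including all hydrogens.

Heavy atoms from the SMILES: 11 C, 1 I, 3 N, 5 O.
Implicit hydrogens by atom environment:
  6 × C: no H
  4 × C: 1 H each → 4
  3 × O: no H
  2 × N: 2 H each → 4
  2 × O: 1 H each → 2
  1 × C: 2 H
  1 × I: no H
  1 × N: no H
  Total hydrogens = 12.
Molecular formula: C11H12IN3O5

C11H12IN3O5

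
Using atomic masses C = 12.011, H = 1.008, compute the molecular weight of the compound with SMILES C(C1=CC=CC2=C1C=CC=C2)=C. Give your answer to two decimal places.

Molecular formula: C12H10.
M = 12×12.011 + 10×1.008 = 154.21 g/mol.

154.21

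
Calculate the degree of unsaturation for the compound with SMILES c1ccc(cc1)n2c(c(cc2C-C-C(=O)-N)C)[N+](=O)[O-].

Molecular formula from the SMILES: C14H15N3O3.
DoU = (2C + 2 + N − H − X)/2 = (2·14 + 2 + 3 − 15 − 0)/2 = 18/2 = 9.
(Structurally: 2 ring(s) + 7 π bond(s) = 9.)

9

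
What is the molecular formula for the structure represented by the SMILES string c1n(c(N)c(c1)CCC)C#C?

Heavy atoms from the SMILES: 9 C, 2 N.
Implicit hydrogens by atom environment:
  2 × C: 2 H each → 4
  2 × C (aromatic): 1 H each → 2
  2 × C (aromatic): no H
  1 × C: 3 H
  1 × C: 1 H
  1 × C: no H
  1 × N: 2 H
  1 × N (aromatic): no H
  Total hydrogens = 12.
Molecular formula: C9H12N2

C9H12N2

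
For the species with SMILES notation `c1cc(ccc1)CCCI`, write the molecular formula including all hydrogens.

Heavy atoms from the SMILES: 9 C, 1 I.
Implicit hydrogens by atom environment:
  5 × C (aromatic): 1 H each → 5
  3 × C: 2 H each → 6
  1 × C (aromatic): no H
  1 × I: no H
  Total hydrogens = 11.
Molecular formula: C9H11I

C9H11I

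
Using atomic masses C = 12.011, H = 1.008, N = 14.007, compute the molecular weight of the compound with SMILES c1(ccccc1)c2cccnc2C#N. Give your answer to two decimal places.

Molecular formula: C12H8N2.
M = 12×12.011 + 8×1.008 + 2×14.007 = 180.21 g/mol.

180.21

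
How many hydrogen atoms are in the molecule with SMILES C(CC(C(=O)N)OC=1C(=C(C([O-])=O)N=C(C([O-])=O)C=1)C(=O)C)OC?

14

Hydrogens are implicit in SMILES; fill each atom to its normal valence:
  6 × O: no H
  4 × C (aromatic): no H
  4 × C: no H
  2 × C: 3 H each → 6
  2 × C: 2 H each → 4
  2 × O (charge -1): no H
  1 × C (aromatic): 1 H
  1 × C: 1 H
  1 × N: 2 H
  1 × N (aromatic): no H
  Total hydrogens = 14.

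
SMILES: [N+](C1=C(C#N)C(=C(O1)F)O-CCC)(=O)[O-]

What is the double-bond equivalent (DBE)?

Molecular formula from the SMILES: C8H7FN2O4.
DoU = (2C + 2 + N − H − X)/2 = (2·8 + 2 + 2 − 7 − 1)/2 = 12/2 = 6.
(Structurally: 1 ring(s) + 5 π bond(s) = 6.)

6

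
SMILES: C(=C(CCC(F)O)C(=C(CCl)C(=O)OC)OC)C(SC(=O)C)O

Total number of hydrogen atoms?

Hydrogens are implicit in SMILES; fill each atom to its normal valence:
  5 × C: no H
  4 × O: no H
  3 × C: 3 H each → 9
  3 × C: 2 H each → 6
  3 × C: 1 H each → 3
  2 × O: 1 H each → 2
  1 × Cl: no H
  1 × F: no H
  1 × S: no H
  Total hydrogens = 20.

20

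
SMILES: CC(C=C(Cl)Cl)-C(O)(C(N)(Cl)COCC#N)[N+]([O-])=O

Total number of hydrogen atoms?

Hydrogens are implicit in SMILES; fill each atom to its normal valence:
  4 × C: no H
  3 × Cl: no H
  2 × C: 2 H each → 4
  2 × C: 1 H each → 2
  2 × O: no H
  1 × C: 3 H
  1 × N: 2 H
  1 × N (charge +1): no H
  1 × N: no H
  1 × O: 1 H
  1 × O (charge -1): no H
  Total hydrogens = 12.

12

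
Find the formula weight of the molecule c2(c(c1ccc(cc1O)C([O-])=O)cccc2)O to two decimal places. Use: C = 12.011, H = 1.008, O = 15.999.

Molecular formula: C13H9O4-.
M = 13×12.011 + 9×1.008 + 4×15.999 = 229.21 g/mol.

229.21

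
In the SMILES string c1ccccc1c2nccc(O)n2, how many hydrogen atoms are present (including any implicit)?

8

Hydrogens are implicit in SMILES; fill each atom to its normal valence:
  7 × C (aromatic): 1 H each → 7
  3 × C (aromatic): no H
  2 × N (aromatic): no H
  1 × O: 1 H
  Total hydrogens = 8.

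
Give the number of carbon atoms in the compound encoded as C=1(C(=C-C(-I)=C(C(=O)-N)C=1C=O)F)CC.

The symbol for carbon appears 10 times in the SMILES.

10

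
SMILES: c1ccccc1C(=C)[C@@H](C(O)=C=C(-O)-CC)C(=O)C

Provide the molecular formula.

Heavy atoms from the SMILES: 16 C, 3 O.
Implicit hydrogens by atom environment:
  5 × C (aromatic): 1 H each → 5
  5 × C: no H
  2 × C: 3 H each → 6
  2 × C: 2 H each → 4
  2 × O: 1 H each → 2
  1 × C: 1 H
  1 × C (aromatic): no H
  1 × O: no H
  Total hydrogens = 18.
Molecular formula: C16H18O3

C16H18O3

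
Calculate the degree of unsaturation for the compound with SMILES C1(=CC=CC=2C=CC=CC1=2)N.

7

Molecular formula from the SMILES: C10H9N.
DoU = (2C + 2 + N − H − X)/2 = (2·10 + 2 + 1 − 9 − 0)/2 = 14/2 = 7.
(Structurally: 2 ring(s) + 5 π bond(s) = 7.)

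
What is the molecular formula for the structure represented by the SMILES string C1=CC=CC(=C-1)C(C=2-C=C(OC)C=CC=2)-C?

Heavy atoms from the SMILES: 15 C, 1 O.
Implicit hydrogens by atom environment:
  9 × C (aromatic): 1 H each → 9
  3 × C (aromatic): no H
  2 × C: 3 H each → 6
  1 × C: 1 H
  1 × O: no H
  Total hydrogens = 16.
Molecular formula: C15H16O

C15H16O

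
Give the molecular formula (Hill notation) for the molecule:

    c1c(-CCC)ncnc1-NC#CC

Heavy atoms from the SMILES: 10 C, 3 N.
Implicit hydrogens by atom environment:
  2 × C: 3 H each → 6
  2 × C: 2 H each → 4
  2 × C (aromatic): 1 H each → 2
  2 × C (aromatic): no H
  2 × C: no H
  2 × N (aromatic): no H
  1 × N: 1 H
  Total hydrogens = 13.
Molecular formula: C10H13N3

C10H13N3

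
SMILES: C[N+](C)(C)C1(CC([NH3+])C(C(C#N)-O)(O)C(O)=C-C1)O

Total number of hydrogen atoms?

Hydrogens are implicit in SMILES; fill each atom to its normal valence:
  4 × C: no H
  4 × O: 1 H each → 4
  3 × C: 3 H each → 9
  3 × C: 1 H each → 3
  2 × C: 2 H each → 4
  1 × N (charge +1): 3 H
  1 × N (charge +1): no H
  1 × N: no H
  Total hydrogens = 23.

23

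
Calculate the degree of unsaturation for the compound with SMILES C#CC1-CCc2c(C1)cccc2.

Molecular formula from the SMILES: C12H12.
DoU = (2C + 2 + N − H − X)/2 = (2·12 + 2 + 0 − 12 − 0)/2 = 14/2 = 7.
(Structurally: 2 ring(s) + 5 π bond(s) = 7.)

7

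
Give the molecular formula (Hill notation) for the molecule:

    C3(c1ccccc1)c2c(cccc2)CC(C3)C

Heavy atoms from the SMILES: 17 C.
Implicit hydrogens by atom environment:
  9 × C (aromatic): 1 H each → 9
  3 × C (aromatic): no H
  2 × C: 2 H each → 4
  2 × C: 1 H each → 2
  1 × C: 3 H
  Total hydrogens = 18.
Molecular formula: C17H18

C17H18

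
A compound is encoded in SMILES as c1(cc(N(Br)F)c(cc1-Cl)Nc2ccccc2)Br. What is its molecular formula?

C12H8Br2ClFN2

Heavy atoms from the SMILES: 2 Br, 12 C, 1 Cl, 1 F, 2 N.
Implicit hydrogens by atom environment:
  7 × C (aromatic): 1 H each → 7
  5 × C (aromatic): no H
  2 × Br: no H
  1 × Cl: no H
  1 × F: no H
  1 × N: 1 H
  1 × N: no H
  Total hydrogens = 8.
Molecular formula: C12H8Br2ClFN2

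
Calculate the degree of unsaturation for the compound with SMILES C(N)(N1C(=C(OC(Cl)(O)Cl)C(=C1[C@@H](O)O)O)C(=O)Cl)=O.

5

Molecular formula from the SMILES: C8H7Cl3N2O7.
DoU = (2C + 2 + N − H − X)/2 = (2·8 + 2 + 2 − 7 − 3)/2 = 10/2 = 5.
(Structurally: 1 ring(s) + 4 π bond(s) = 5.)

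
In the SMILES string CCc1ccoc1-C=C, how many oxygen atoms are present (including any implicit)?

The symbol for oxygen appears 1 time in the SMILES.

1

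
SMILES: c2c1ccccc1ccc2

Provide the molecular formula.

C10H8

Heavy atoms from the SMILES: 10 C.
Implicit hydrogens by atom environment:
  8 × C (aromatic): 1 H each → 8
  2 × C (aromatic): no H
  Total hydrogens = 8.
Molecular formula: C10H8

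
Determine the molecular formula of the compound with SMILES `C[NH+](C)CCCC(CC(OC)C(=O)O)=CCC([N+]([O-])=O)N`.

Heavy atoms from the SMILES: 13 C, 3 N, 5 O.
Implicit hydrogens by atom environment:
  5 × C: 2 H each → 10
  3 × C: 3 H each → 9
  3 × C: 1 H each → 3
  3 × O: no H
  2 × C: no H
  1 × N: 2 H
  1 × N (charge +1): 1 H
  1 × N (charge +1): no H
  1 × O: 1 H
  1 × O (charge -1): no H
  Total hydrogens = 26.
Net charge +1.
Molecular formula: C13H26N3O5+

C13H26N3O5+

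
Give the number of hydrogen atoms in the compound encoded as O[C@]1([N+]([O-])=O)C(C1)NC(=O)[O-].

Hydrogens are implicit in SMILES; fill each atom to its normal valence:
  2 × C: no H
  2 × O: no H
  2 × O (charge -1): no H
  1 × C: 2 H
  1 × C: 1 H
  1 × N: 1 H
  1 × N (charge +1): no H
  1 × O: 1 H
  Total hydrogens = 5.

5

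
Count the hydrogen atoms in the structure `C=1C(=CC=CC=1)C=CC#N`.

7

Hydrogens are implicit in SMILES; fill each atom to its normal valence:
  5 × C (aromatic): 1 H each → 5
  2 × C: 1 H each → 2
  1 × C (aromatic): no H
  1 × C: no H
  1 × N: no H
  Total hydrogens = 7.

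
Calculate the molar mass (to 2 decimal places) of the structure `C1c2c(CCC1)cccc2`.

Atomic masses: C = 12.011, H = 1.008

132.21

Molecular formula: C10H12.
M = 10×12.011 + 12×1.008 = 132.21 g/mol.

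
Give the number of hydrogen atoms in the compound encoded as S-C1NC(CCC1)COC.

Hydrogens are implicit in SMILES; fill each atom to its normal valence:
  4 × C: 2 H each → 8
  2 × C: 1 H each → 2
  1 × C: 3 H
  1 × N: 1 H
  1 × O: no H
  1 × S: 1 H
  Total hydrogens = 15.

15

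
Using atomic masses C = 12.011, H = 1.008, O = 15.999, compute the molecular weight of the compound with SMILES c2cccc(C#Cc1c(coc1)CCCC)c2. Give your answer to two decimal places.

224.30

Molecular formula: C16H16O.
M = 16×12.011 + 16×1.008 + 1×15.999 = 224.30 g/mol.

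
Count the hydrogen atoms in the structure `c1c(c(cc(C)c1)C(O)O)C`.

12

Hydrogens are implicit in SMILES; fill each atom to its normal valence:
  3 × C (aromatic): 1 H each → 3
  3 × C (aromatic): no H
  2 × C: 3 H each → 6
  2 × O: 1 H each → 2
  1 × C: 1 H
  Total hydrogens = 12.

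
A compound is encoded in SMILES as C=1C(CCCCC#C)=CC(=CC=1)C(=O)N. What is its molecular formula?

Heavy atoms from the SMILES: 13 C, 1 N, 1 O.
Implicit hydrogens by atom environment:
  4 × C: 2 H each → 8
  4 × C (aromatic): 1 H each → 4
  2 × C (aromatic): no H
  2 × C: no H
  1 × C: 1 H
  1 × N: 2 H
  1 × O: no H
  Total hydrogens = 15.
Molecular formula: C13H15NO

C13H15NO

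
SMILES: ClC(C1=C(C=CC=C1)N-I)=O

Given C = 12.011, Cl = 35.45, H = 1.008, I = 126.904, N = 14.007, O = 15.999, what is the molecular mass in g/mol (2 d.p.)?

Molecular formula: C7H5ClINO.
M = 7×12.011 + 1×35.45 + 5×1.008 + 1×126.904 + 1×14.007 + 1×15.999 = 281.48 g/mol.

281.48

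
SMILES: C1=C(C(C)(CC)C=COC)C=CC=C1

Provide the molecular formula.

C13H18O

Heavy atoms from the SMILES: 13 C, 1 O.
Implicit hydrogens by atom environment:
  5 × C (aromatic): 1 H each → 5
  3 × C: 3 H each → 9
  2 × C: 1 H each → 2
  1 × C: 2 H
  1 × C: no H
  1 × C (aromatic): no H
  1 × O: no H
  Total hydrogens = 18.
Molecular formula: C13H18O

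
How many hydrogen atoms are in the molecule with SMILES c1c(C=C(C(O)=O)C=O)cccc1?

Hydrogens are implicit in SMILES; fill each atom to its normal valence:
  5 × C (aromatic): 1 H each → 5
  2 × C: 1 H each → 2
  2 × C: no H
  2 × O: no H
  1 × C (aromatic): no H
  1 × O: 1 H
  Total hydrogens = 8.

8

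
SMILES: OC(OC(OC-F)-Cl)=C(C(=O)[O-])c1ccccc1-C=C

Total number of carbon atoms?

The symbol for carbon appears 13 times in the SMILES. Lowercase c denotes aromatic carbon and counts toward C.

13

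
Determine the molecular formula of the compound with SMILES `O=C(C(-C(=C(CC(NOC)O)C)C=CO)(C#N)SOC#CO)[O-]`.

Heavy atoms from the SMILES: 13 C, 2 N, 7 O, 1 S.
Implicit hydrogens by atom environment:
  7 × C: no H
  3 × C: 1 H each → 3
  3 × O: 1 H each → 3
  3 × O: no H
  2 × C: 3 H each → 6
  1 × C: 2 H
  1 × N: 1 H
  1 × N: no H
  1 × O (charge -1): no H
  1 × S: no H
  Total hydrogens = 15.
Net charge -1.
Molecular formula: C13H15N2O7S-

C13H15N2O7S-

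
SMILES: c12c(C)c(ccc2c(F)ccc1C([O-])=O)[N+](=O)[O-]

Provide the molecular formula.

Heavy atoms from the SMILES: 12 C, 1 F, 1 N, 4 O.
Implicit hydrogens by atom environment:
  6 × C (aromatic): no H
  4 × C (aromatic): 1 H each → 4
  2 × O: no H
  2 × O (charge -1): no H
  1 × C: 3 H
  1 × C: no H
  1 × F: no H
  1 × N (charge +1): no H
  Total hydrogens = 7.
Net charge -1.
Molecular formula: C12H7FNO4-

C12H7FNO4-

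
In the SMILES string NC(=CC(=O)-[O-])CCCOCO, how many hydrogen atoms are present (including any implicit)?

12

Hydrogens are implicit in SMILES; fill each atom to its normal valence:
  4 × C: 2 H each → 8
  2 × C: no H
  2 × O: no H
  1 × C: 1 H
  1 × N: 2 H
  1 × O: 1 H
  1 × O (charge -1): no H
  Total hydrogens = 12.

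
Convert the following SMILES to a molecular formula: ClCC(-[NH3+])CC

C4H11ClN+

Heavy atoms from the SMILES: 4 C, 1 Cl, 1 N.
Implicit hydrogens by atom environment:
  2 × C: 2 H each → 4
  1 × C: 3 H
  1 × C: 1 H
  1 × Cl: no H
  1 × N (charge +1): 3 H
  Total hydrogens = 11.
Net charge +1.
Molecular formula: C4H11ClN+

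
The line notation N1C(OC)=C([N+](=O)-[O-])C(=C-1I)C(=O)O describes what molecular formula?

C6H5IN2O5

Heavy atoms from the SMILES: 6 C, 1 I, 2 N, 5 O.
Implicit hydrogens by atom environment:
  4 × C (aromatic): no H
  3 × O: no H
  1 × C: 3 H
  1 × C: no H
  1 × I: no H
  1 × N (aromatic): 1 H
  1 × N (charge +1): no H
  1 × O: 1 H
  1 × O (charge -1): no H
  Total hydrogens = 5.
Molecular formula: C6H5IN2O5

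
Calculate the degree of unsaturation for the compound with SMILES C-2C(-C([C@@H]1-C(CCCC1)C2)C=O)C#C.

5

Molecular formula from the SMILES: C13H18O.
DoU = (2C + 2 + N − H − X)/2 = (2·13 + 2 + 0 − 18 − 0)/2 = 10/2 = 5.
(Structurally: 2 ring(s) + 3 π bond(s) = 5.)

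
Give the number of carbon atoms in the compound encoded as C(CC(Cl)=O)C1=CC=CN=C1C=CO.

The symbol for carbon appears 10 times in the SMILES. (Cl is a single chlorine, not C + l.)

10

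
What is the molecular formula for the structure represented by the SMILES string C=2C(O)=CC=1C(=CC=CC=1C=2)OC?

Heavy atoms from the SMILES: 11 C, 2 O.
Implicit hydrogens by atom environment:
  6 × C (aromatic): 1 H each → 6
  4 × C (aromatic): no H
  1 × C: 3 H
  1 × O: 1 H
  1 × O: no H
  Total hydrogens = 10.
Molecular formula: C11H10O2

C11H10O2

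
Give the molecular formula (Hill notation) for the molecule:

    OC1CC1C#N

Heavy atoms from the SMILES: 4 C, 1 N, 1 O.
Implicit hydrogens by atom environment:
  2 × C: 1 H each → 2
  1 × C: 2 H
  1 × C: no H
  1 × N: no H
  1 × O: 1 H
  Total hydrogens = 5.
Molecular formula: C4H5NO

C4H5NO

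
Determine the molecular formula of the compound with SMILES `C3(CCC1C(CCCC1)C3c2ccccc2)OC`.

C17H24O

Heavy atoms from the SMILES: 17 C, 1 O.
Implicit hydrogens by atom environment:
  6 × C: 2 H each → 12
  5 × C (aromatic): 1 H each → 5
  4 × C: 1 H each → 4
  1 × C: 3 H
  1 × C (aromatic): no H
  1 × O: no H
  Total hydrogens = 24.
Molecular formula: C17H24O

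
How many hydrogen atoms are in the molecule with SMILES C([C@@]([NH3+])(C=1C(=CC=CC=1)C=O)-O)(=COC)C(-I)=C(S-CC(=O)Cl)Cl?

15

Hydrogens are implicit in SMILES; fill each atom to its normal valence:
  5 × C: no H
  4 × C (aromatic): 1 H each → 4
  3 × O: no H
  2 × C: 1 H each → 2
  2 × C (aromatic): no H
  2 × Cl: no H
  1 × C: 3 H
  1 × C: 2 H
  1 × I: no H
  1 × N (charge +1): 3 H
  1 × O: 1 H
  1 × S: no H
  Total hydrogens = 15.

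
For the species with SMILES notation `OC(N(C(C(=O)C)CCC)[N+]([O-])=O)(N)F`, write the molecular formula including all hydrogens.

C7H14FN3O4

Heavy atoms from the SMILES: 7 C, 1 F, 3 N, 4 O.
Implicit hydrogens by atom environment:
  2 × C: 3 H each → 6
  2 × C: 2 H each → 4
  2 × C: no H
  2 × O: no H
  1 × C: 1 H
  1 × F: no H
  1 × N: 2 H
  1 × N: no H
  1 × N (charge +1): no H
  1 × O: 1 H
  1 × O (charge -1): no H
  Total hydrogens = 14.
Molecular formula: C7H14FN3O4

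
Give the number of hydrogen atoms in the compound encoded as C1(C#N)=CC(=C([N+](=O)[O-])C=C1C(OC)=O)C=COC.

Hydrogens are implicit in SMILES; fill each atom to its normal valence:
  4 × C (aromatic): no H
  4 × O: no H
  2 × C: 3 H each → 6
  2 × C (aromatic): 1 H each → 2
  2 × C: 1 H each → 2
  2 × C: no H
  1 × N: no H
  1 × N (charge +1): no H
  1 × O (charge -1): no H
  Total hydrogens = 10.

10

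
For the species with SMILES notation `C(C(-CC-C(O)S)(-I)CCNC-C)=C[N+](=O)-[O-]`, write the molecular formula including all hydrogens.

C10H19IN2O3S

Heavy atoms from the SMILES: 10 C, 1 I, 2 N, 3 O, 1 S.
Implicit hydrogens by atom environment:
  5 × C: 2 H each → 10
  3 × C: 1 H each → 3
  1 × C: 3 H
  1 × C: no H
  1 × I: no H
  1 × N: 1 H
  1 × N (charge +1): no H
  1 × O: 1 H
  1 × O: no H
  1 × O (charge -1): no H
  1 × S: 1 H
  Total hydrogens = 19.
Molecular formula: C10H19IN2O3S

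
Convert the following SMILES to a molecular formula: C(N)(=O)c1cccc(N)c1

Heavy atoms from the SMILES: 7 C, 2 N, 1 O.
Implicit hydrogens by atom environment:
  4 × C (aromatic): 1 H each → 4
  2 × C (aromatic): no H
  2 × N: 2 H each → 4
  1 × C: no H
  1 × O: no H
  Total hydrogens = 8.
Molecular formula: C7H8N2O

C7H8N2O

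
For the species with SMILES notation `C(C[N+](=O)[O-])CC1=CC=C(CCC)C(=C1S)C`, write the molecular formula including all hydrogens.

C13H19NO2S

Heavy atoms from the SMILES: 13 C, 1 N, 2 O, 1 S.
Implicit hydrogens by atom environment:
  5 × C: 2 H each → 10
  4 × C (aromatic): no H
  2 × C: 3 H each → 6
  2 × C (aromatic): 1 H each → 2
  1 × N (charge +1): no H
  1 × O: no H
  1 × O (charge -1): no H
  1 × S: 1 H
  Total hydrogens = 19.
Molecular formula: C13H19NO2S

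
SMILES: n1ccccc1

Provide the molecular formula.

Heavy atoms from the SMILES: 5 C, 1 N.
Implicit hydrogens by atom environment:
  5 × C (aromatic): 1 H each → 5
  1 × N (aromatic): no H
  Total hydrogens = 5.
Molecular formula: C5H5N

C5H5N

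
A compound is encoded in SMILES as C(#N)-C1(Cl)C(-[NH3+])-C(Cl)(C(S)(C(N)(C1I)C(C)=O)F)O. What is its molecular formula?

Heavy atoms from the SMILES: 9 C, 2 Cl, 1 F, 1 I, 3 N, 2 O, 1 S.
Implicit hydrogens by atom environment:
  6 × C: no H
  2 × C: 1 H each → 2
  2 × Cl: no H
  1 × C: 3 H
  1 × F: no H
  1 × I: no H
  1 × N (charge +1): 3 H
  1 × N: 2 H
  1 × N: no H
  1 × O: 1 H
  1 × O: no H
  1 × S: 1 H
  Total hydrogens = 12.
Net charge +1.
Molecular formula: C9H12Cl2FIN3O2S+

C9H12Cl2FIN3O2S+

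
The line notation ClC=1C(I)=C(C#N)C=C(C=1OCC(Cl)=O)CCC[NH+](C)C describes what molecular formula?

Heavy atoms from the SMILES: 14 C, 2 Cl, 1 I, 2 N, 2 O.
Implicit hydrogens by atom environment:
  5 × C (aromatic): no H
  4 × C: 2 H each → 8
  2 × C: 3 H each → 6
  2 × C: no H
  2 × Cl: no H
  2 × O: no H
  1 × C (aromatic): 1 H
  1 × I: no H
  1 × N (charge +1): 1 H
  1 × N: no H
  Total hydrogens = 16.
Net charge +1.
Molecular formula: C14H16Cl2IN2O2+

C14H16Cl2IN2O2+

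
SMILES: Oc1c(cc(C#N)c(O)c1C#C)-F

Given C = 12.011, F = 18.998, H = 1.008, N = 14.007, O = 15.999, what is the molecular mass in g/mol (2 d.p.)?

177.13

Molecular formula: C9H4FNO2.
M = 9×12.011 + 1×18.998 + 4×1.008 + 1×14.007 + 2×15.999 = 177.13 g/mol.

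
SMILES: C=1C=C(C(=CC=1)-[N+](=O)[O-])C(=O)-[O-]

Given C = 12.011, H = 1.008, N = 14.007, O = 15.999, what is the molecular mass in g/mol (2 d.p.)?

166.11

Molecular formula: C7H4NO4-.
M = 7×12.011 + 4×1.008 + 1×14.007 + 4×15.999 = 166.11 g/mol.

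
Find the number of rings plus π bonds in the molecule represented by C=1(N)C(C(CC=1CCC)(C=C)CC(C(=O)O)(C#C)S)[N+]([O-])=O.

7

Molecular formula from the SMILES: C15H20N2O4S.
DoU = (2C + 2 + N − H − X)/2 = (2·15 + 2 + 2 − 20 − 0)/2 = 14/2 = 7.
(Structurally: 1 ring(s) + 6 π bond(s) = 7.)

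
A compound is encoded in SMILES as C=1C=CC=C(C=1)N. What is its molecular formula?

Heavy atoms from the SMILES: 6 C, 1 N.
Implicit hydrogens by atom environment:
  5 × C (aromatic): 1 H each → 5
  1 × C (aromatic): no H
  1 × N: 2 H
  Total hydrogens = 7.
Molecular formula: C6H7N

C6H7N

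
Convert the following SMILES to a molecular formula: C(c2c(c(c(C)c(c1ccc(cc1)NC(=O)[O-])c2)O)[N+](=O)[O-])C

C16H15N2O5-

Heavy atoms from the SMILES: 16 C, 2 N, 5 O.
Implicit hydrogens by atom environment:
  7 × C (aromatic): no H
  5 × C (aromatic): 1 H each → 5
  2 × C: 3 H each → 6
  2 × O: no H
  2 × O (charge -1): no H
  1 × C: 2 H
  1 × C: no H
  1 × N: 1 H
  1 × N (charge +1): no H
  1 × O: 1 H
  Total hydrogens = 15.
Net charge -1.
Molecular formula: C16H15N2O5-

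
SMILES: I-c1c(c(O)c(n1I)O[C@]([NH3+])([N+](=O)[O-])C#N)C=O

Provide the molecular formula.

C7H5I2N4O5+

Heavy atoms from the SMILES: 7 C, 2 I, 4 N, 5 O.
Implicit hydrogens by atom environment:
  4 × C (aromatic): no H
  3 × O: no H
  2 × C: no H
  2 × I: no H
  1 × C: 1 H
  1 × N (charge +1): 3 H
  1 × N (aromatic): no H
  1 × N (charge +1): no H
  1 × N: no H
  1 × O: 1 H
  1 × O (charge -1): no H
  Total hydrogens = 5.
Net charge +1.
Molecular formula: C7H5I2N4O5+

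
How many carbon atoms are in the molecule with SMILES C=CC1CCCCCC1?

9

The symbol for carbon appears 9 times in the SMILES.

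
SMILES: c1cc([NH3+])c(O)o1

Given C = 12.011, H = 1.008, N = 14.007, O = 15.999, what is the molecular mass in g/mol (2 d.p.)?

100.10

Molecular formula: C4H6NO2+.
M = 4×12.011 + 6×1.008 + 1×14.007 + 2×15.999 = 100.10 g/mol.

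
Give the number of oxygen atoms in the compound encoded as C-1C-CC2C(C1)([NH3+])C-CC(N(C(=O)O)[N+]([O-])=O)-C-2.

The symbol for oxygen appears 4 times in the SMILES.

4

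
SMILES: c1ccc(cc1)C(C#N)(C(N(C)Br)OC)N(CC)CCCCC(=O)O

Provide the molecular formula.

Heavy atoms from the SMILES: 1 Br, 18 C, 3 N, 3 O.
Implicit hydrogens by atom environment:
  5 × C: 2 H each → 10
  5 × C (aromatic): 1 H each → 5
  3 × C: 3 H each → 9
  3 × C: no H
  3 × N: no H
  2 × O: no H
  1 × Br: no H
  1 × C: 1 H
  1 × C (aromatic): no H
  1 × O: 1 H
  Total hydrogens = 26.
Molecular formula: C18H26BrN3O3

C18H26BrN3O3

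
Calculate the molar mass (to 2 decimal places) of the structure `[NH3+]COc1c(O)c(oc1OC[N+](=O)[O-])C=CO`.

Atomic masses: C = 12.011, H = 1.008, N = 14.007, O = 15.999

247.18

Molecular formula: C8H11N2O7+.
M = 8×12.011 + 11×1.008 + 2×14.007 + 7×15.999 = 247.18 g/mol.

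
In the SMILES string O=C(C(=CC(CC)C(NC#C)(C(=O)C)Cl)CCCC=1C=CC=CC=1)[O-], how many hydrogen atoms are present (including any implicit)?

Hydrogens are implicit in SMILES; fill each atom to its normal valence:
  5 × C (aromatic): 1 H each → 5
  5 × C: no H
  4 × C: 2 H each → 8
  3 × C: 1 H each → 3
  2 × C: 3 H each → 6
  2 × O: no H
  1 × C (aromatic): no H
  1 × Cl: no H
  1 × N: 1 H
  1 × O (charge -1): no H
  Total hydrogens = 23.

23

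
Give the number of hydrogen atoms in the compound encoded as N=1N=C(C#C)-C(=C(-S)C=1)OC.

Hydrogens are implicit in SMILES; fill each atom to its normal valence:
  3 × C (aromatic): no H
  2 × N (aromatic): no H
  1 × C: 3 H
  1 × C (aromatic): 1 H
  1 × C: 1 H
  1 × C: no H
  1 × O: no H
  1 × S: 1 H
  Total hydrogens = 6.

6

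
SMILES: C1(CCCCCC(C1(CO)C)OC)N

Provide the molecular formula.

C11H23NO2

Heavy atoms from the SMILES: 11 C, 1 N, 2 O.
Implicit hydrogens by atom environment:
  6 × C: 2 H each → 12
  2 × C: 3 H each → 6
  2 × C: 1 H each → 2
  1 × C: no H
  1 × N: 2 H
  1 × O: 1 H
  1 × O: no H
  Total hydrogens = 23.
Molecular formula: C11H23NO2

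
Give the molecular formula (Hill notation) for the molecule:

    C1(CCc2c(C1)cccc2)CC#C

Heavy atoms from the SMILES: 13 C.
Implicit hydrogens by atom environment:
  4 × C: 2 H each → 8
  4 × C (aromatic): 1 H each → 4
  2 × C: 1 H each → 2
  2 × C (aromatic): no H
  1 × C: no H
  Total hydrogens = 14.
Molecular formula: C13H14

C13H14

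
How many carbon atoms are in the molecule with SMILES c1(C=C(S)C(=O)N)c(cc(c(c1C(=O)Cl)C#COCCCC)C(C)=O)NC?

The symbol for carbon appears 19 times in the SMILES. Lowercase c denotes aromatic carbon and counts toward C.

19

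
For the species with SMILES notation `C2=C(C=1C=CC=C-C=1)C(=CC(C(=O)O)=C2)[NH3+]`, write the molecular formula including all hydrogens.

Heavy atoms from the SMILES: 13 C, 1 N, 2 O.
Implicit hydrogens by atom environment:
  8 × C (aromatic): 1 H each → 8
  4 × C (aromatic): no H
  1 × C: no H
  1 × N (charge +1): 3 H
  1 × O: 1 H
  1 × O: no H
  Total hydrogens = 12.
Net charge +1.
Molecular formula: C13H12NO2+

C13H12NO2+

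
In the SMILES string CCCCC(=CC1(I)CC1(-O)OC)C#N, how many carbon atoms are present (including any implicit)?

The symbol for carbon appears 11 times in the SMILES.

11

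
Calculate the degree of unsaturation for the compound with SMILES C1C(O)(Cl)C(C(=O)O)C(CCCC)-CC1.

Molecular formula from the SMILES: C11H19ClO3.
DoU = (2C + 2 + N − H − X)/2 = (2·11 + 2 + 0 − 19 − 1)/2 = 4/2 = 2.
(Structurally: 1 ring(s) + 1 π bond(s) = 2.)

2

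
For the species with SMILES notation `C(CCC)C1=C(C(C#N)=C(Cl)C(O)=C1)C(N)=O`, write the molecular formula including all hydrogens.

Heavy atoms from the SMILES: 12 C, 1 Cl, 2 N, 2 O.
Implicit hydrogens by atom environment:
  5 × C (aromatic): no H
  3 × C: 2 H each → 6
  2 × C: no H
  1 × C: 3 H
  1 × C (aromatic): 1 H
  1 × Cl: no H
  1 × N: 2 H
  1 × N: no H
  1 × O: 1 H
  1 × O: no H
  Total hydrogens = 13.
Molecular formula: C12H13ClN2O2

C12H13ClN2O2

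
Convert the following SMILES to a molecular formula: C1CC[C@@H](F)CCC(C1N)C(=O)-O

Heavy atoms from the SMILES: 9 C, 1 F, 1 N, 2 O.
Implicit hydrogens by atom environment:
  5 × C: 2 H each → 10
  3 × C: 1 H each → 3
  1 × C: no H
  1 × F: no H
  1 × N: 2 H
  1 × O: 1 H
  1 × O: no H
  Total hydrogens = 16.
Molecular formula: C9H16FNO2

C9H16FNO2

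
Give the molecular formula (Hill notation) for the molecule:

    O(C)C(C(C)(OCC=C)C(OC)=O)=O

C9H14O5

Heavy atoms from the SMILES: 9 C, 5 O.
Implicit hydrogens by atom environment:
  5 × O: no H
  3 × C: 3 H each → 9
  3 × C: no H
  2 × C: 2 H each → 4
  1 × C: 1 H
  Total hydrogens = 14.
Molecular formula: C9H14O5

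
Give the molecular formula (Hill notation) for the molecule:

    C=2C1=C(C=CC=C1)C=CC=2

C10H8

Heavy atoms from the SMILES: 10 C.
Implicit hydrogens by atom environment:
  8 × C (aromatic): 1 H each → 8
  2 × C (aromatic): no H
  Total hydrogens = 8.
Molecular formula: C10H8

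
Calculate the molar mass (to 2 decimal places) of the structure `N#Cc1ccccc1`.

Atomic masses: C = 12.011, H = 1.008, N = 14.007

Molecular formula: C7H5N.
M = 7×12.011 + 5×1.008 + 1×14.007 = 103.12 g/mol.

103.12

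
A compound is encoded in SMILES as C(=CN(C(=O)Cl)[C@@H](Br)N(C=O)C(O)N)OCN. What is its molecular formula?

C7H12BrClN4O4

Heavy atoms from the SMILES: 1 Br, 7 C, 1 Cl, 4 N, 4 O.
Implicit hydrogens by atom environment:
  5 × C: 1 H each → 5
  3 × O: no H
  2 × N: 2 H each → 4
  2 × N: no H
  1 × Br: no H
  1 × C: 2 H
  1 × C: no H
  1 × Cl: no H
  1 × O: 1 H
  Total hydrogens = 12.
Molecular formula: C7H12BrClN4O4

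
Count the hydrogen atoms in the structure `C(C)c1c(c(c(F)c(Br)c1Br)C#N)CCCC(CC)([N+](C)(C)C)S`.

Hydrogens are implicit in SMILES; fill each atom to its normal valence:
  6 × C (aromatic): no H
  5 × C: 3 H each → 15
  5 × C: 2 H each → 10
  2 × Br: no H
  2 × C: no H
  1 × F: no H
  1 × N: no H
  1 × N (charge +1): no H
  1 × S: 1 H
  Total hydrogens = 26.

26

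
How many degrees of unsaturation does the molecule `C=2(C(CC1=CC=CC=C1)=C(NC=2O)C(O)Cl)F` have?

7

Molecular formula from the SMILES: C12H11ClFNO2.
DoU = (2C + 2 + N − H − X)/2 = (2·12 + 2 + 1 − 11 − 2)/2 = 14/2 = 7.
(Structurally: 2 ring(s) + 5 π bond(s) = 7.)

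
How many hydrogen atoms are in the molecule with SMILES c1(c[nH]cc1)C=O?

Hydrogens are implicit in SMILES; fill each atom to its normal valence:
  3 × C (aromatic): 1 H each → 3
  1 × C: 1 H
  1 × C (aromatic): no H
  1 × N (aromatic): 1 H
  1 × O: no H
  Total hydrogens = 5.

5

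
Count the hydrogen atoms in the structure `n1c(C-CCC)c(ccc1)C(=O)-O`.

13

Hydrogens are implicit in SMILES; fill each atom to its normal valence:
  3 × C: 2 H each → 6
  3 × C (aromatic): 1 H each → 3
  2 × C (aromatic): no H
  1 × C: 3 H
  1 × C: no H
  1 × N (aromatic): no H
  1 × O: 1 H
  1 × O: no H
  Total hydrogens = 13.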